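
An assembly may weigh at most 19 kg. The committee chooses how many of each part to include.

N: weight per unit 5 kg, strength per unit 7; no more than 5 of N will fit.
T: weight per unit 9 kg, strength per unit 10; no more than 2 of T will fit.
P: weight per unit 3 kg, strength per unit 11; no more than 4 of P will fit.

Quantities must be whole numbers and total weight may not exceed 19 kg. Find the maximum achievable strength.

51

This is a bounded integer knapsack.
P has the best ratio (11/3); taking only P gives at most 4×11 = 44 (stopped by the supply cap of 4).
Mixing does better — 1×N and 4×P: weight 17 ≤ 19, strength 1·7 + 4·11 = 51.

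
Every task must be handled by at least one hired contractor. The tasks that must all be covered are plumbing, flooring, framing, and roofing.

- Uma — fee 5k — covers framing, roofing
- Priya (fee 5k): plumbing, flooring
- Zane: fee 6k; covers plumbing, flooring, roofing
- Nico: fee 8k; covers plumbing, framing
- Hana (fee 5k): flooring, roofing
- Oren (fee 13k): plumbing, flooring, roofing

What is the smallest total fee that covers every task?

10

The greedy cost-per-new-task heuristic would pick Zane and Uma for 11, but a cheaper cover exists.
Choose Uma and Priya: together they cover plumbing, flooring, framing, roofing — every task.
Total fee: 5 + 5 = 10.
No cover costs less than 10.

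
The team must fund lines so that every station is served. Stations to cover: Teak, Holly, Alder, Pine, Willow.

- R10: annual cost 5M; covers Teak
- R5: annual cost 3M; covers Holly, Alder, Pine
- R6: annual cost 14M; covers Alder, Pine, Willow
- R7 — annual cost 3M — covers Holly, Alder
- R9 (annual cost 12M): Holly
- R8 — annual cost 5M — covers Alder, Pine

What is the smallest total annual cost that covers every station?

Choose R10, R5, and R6: together they cover Teak, Holly, Alder, Pine, Willow — every station.
Total annual cost: 5 + 3 + 14 = 22.

22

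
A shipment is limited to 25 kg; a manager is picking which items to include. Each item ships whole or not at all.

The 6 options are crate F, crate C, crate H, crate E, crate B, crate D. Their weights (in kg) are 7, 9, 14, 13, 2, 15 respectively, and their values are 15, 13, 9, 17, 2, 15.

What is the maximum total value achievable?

34

This is an integer program with binary decision variables.
Take crate F, crate E, and crate B: weight 7 + 13 + 2 = 22 ≤ 25, value 15 + 17 + 2 = 34.
No other feasible combination does better.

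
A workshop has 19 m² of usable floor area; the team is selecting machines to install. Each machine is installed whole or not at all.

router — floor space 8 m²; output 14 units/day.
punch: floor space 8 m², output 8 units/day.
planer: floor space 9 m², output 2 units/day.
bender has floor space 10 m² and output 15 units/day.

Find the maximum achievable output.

Allowing fractional choices, the relaxed optimum would be about 30.0, but machines are indivisible.
router + bender: floor space 8 + 10 = 18 ≤ 19, output 14 + 15 = 29.
punch + bender: floor space 8 + 10 = 18 ≤ 19, output 8 + 15 = 23.
Best is router and bender with total output 29.

29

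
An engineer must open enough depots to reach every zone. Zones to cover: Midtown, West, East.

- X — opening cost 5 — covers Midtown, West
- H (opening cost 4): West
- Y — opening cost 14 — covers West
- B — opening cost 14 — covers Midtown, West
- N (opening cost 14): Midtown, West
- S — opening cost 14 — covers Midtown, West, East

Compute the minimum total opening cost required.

The greedy cost-per-new-zone heuristic would pick X and S for 19, but a cheaper cover exists.
S alone covers Midtown, West, East — every zone.
Total opening cost: 14.
No cover costs less than 14.

14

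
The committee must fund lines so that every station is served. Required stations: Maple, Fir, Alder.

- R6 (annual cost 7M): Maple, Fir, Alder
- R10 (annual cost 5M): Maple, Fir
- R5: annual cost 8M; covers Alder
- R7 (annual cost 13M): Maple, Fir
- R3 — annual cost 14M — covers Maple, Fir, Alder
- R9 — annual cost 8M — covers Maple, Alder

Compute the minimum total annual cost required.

7

This is a weighted set-cover instance.
R6 alone covers Maple, Fir, Alder — every station.
Total annual cost: 7.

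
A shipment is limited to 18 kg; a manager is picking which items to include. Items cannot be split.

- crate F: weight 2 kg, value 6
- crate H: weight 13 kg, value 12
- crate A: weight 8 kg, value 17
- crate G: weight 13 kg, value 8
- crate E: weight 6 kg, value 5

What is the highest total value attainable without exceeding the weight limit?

crate F + crate A + crate E: weight 2 + 8 + 6 = 16 ≤ 18, value 6 + 17 + 5 = 28.
crate F + crate A: weight 2 + 8 = 10 ≤ 18, value 6 + 17 = 23.
Best is crate F, crate A, and crate E with total value 28.

28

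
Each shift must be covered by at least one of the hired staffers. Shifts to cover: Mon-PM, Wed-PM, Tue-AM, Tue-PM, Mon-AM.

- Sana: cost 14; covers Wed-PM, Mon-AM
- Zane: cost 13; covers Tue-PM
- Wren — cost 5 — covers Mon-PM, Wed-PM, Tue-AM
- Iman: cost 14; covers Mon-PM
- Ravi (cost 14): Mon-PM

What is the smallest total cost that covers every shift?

32

This is an integer covering problem.
Choose Sana, Zane, and Wren: together they cover Mon-PM, Wed-PM, Tue-AM, Tue-PM, Mon-AM — every shift.
Total cost: 14 + 13 + 5 = 32.
No cover costs less than 32.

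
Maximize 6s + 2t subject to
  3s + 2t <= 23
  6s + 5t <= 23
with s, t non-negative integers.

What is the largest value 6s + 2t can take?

20

Relaxing integrality, the LP optimum is 23.00 at (s,t) = (3.83, 0), which is not an integer point.
(s,t)=(3,1): 3·3+2·1=11≤23, 6·3+5·1=23≤23, objective 20.
(s,t)=(3,0): 3·3+2·0=9≤23, 6·3+5·0=18≤23, objective 18.
(s,t)=(2,2): 3·2+2·2=10≤23, 6·2+5·2=22≤23, objective 16.
The best lattice point is (3,1), giving 20.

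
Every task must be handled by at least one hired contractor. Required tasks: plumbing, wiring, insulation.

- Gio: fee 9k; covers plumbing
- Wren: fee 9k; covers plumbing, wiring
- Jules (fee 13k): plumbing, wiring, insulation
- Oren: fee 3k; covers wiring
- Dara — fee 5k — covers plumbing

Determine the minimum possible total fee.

13

The greedy cost-per-new-task heuristic would pick Oren, Dara, and Jules for 21, but a cheaper cover exists.
Jules alone covers plumbing, wiring, insulation — every task.
Total fee: 13.
No cover costs less than 13.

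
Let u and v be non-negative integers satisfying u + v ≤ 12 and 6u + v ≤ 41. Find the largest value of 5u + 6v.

72

(u,v)=(0,12): 1·0+1·12=12≤12, 6·0+1·12=12≤41, objective 72.
(u,v)=(1,11): 1·1+1·11=12≤12, 6·1+1·11=17≤41, objective 71.
No feasible integer point exceeds 72.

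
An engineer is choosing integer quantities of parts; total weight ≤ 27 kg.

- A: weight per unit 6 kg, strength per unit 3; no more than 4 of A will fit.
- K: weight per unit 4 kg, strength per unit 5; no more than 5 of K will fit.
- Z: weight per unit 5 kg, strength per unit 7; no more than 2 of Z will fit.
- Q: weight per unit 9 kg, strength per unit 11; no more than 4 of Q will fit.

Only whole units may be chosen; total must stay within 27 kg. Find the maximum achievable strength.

1×K, 1×Z, and 2×Q: weight 27 ≤ 27, strength 1·5 + 1·7 + 2·11 = 34.
2×K, 2×Z, and 1×Q: weight 27 ≤ 27, strength 2·5 + 2·7 + 1·11 = 35.
Best is 35.

35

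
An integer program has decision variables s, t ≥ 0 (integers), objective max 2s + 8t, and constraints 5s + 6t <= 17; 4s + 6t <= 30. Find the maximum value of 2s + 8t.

Relaxing integrality, the LP optimum is 22.67 at (s,t) = (0, 2.83), which is not an integer point.
(s,t)=(1,2): 5·1+6·2=17≤17, 4·1+6·2=16≤30, objective 18.
(s,t)=(0,2): 5·0+6·2=12≤17, 4·0+6·2=12≤30, objective 16.
No feasible integer point exceeds 18.

18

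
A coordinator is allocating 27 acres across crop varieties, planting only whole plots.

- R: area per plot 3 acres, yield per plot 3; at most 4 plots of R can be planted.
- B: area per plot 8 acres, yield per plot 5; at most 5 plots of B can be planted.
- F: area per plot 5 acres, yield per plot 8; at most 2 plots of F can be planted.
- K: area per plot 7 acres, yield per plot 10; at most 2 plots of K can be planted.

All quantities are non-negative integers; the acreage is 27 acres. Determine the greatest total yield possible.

2×F and 2×K: area 24 ≤ 27, yield 2·8 + 2·10 = 36.
1×R, 2×F, and 2×K: area 27 ≤ 27, yield 1·3 + 2·8 + 2·10 = 39.
Best is 39.

39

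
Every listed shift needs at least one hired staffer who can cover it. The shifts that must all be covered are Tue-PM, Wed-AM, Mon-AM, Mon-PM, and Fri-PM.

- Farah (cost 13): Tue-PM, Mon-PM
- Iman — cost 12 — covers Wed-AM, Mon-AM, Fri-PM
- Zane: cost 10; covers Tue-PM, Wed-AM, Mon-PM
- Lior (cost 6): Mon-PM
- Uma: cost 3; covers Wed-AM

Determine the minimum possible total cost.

Choose Iman and Zane: together they cover Tue-PM, Wed-AM, Mon-AM, Mon-PM, Fri-PM — every shift.
Total cost: 12 + 10 = 22.

22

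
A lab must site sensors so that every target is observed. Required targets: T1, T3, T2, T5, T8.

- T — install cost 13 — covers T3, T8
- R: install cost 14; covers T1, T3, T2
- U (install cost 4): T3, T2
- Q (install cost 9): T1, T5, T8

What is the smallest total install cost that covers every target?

13

Choose U and Q: together they cover T1, T3, T2, T5, T8 — every target.
Total install cost: 4 + 9 = 13.
No cover costs less than 13.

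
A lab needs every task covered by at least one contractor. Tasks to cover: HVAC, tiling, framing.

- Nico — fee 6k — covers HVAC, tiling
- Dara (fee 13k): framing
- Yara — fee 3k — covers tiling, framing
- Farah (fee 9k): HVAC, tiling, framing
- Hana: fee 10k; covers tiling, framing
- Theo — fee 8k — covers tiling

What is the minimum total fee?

9

Choose Nico and Yara: together they cover HVAC, tiling, framing — every task.
Total fee: 6 + 3 = 9.
No cover costs less than 9.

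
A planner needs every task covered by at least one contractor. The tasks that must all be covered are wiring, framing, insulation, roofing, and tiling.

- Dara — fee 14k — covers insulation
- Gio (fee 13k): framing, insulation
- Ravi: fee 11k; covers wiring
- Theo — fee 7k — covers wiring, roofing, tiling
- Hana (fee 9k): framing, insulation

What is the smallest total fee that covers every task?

This is a weighted set-cover instance.
Choose Theo and Hana: together they cover wiring, framing, insulation, roofing, tiling — every task.
Total fee: 7 + 9 = 16.

16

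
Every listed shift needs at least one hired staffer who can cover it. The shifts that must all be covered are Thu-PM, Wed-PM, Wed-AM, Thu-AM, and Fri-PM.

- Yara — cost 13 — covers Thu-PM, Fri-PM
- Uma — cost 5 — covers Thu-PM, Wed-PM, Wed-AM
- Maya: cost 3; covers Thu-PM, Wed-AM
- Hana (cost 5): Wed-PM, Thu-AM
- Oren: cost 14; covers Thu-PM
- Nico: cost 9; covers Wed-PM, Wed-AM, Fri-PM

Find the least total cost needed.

17

This is an integer covering problem.
Choose Maya, Hana, and Nico: together they cover Thu-PM, Wed-PM, Wed-AM, Thu-AM, Fri-PM — every shift.
Total cost: 3 + 5 + 9 = 17.
No cover costs less than 17.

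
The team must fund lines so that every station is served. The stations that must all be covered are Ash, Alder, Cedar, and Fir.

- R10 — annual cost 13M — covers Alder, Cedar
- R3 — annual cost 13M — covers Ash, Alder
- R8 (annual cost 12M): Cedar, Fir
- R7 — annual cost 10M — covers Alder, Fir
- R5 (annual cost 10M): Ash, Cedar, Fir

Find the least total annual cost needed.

Choose R7 and R5: together they cover Ash, Alder, Cedar, Fir — every station.
Total annual cost: 10 + 10 = 20.
No cover costs less than 20.

20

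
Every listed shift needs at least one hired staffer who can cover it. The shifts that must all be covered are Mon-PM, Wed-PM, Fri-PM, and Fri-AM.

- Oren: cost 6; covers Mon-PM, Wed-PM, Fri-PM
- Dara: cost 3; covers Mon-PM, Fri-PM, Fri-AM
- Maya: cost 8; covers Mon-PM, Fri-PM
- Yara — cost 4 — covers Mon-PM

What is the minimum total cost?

9

Choose Oren and Dara: together they cover Mon-PM, Wed-PM, Fri-PM, Fri-AM — every shift.
Total cost: 6 + 3 = 9.
No cover costs less than 9.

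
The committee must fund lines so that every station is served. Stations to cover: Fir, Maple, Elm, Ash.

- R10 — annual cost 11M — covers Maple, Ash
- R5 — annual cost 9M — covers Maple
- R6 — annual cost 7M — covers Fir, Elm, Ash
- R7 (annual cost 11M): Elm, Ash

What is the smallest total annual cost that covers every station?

Choose R5 and R6: together they cover Fir, Maple, Elm, Ash — every station.
Total annual cost: 9 + 7 = 16.

16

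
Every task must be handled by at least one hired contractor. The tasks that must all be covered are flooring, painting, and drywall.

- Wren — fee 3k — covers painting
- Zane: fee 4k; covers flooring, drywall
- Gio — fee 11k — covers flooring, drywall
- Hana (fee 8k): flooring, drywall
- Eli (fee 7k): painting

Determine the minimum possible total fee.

7

Choose Wren and Zane: together they cover flooring, painting, drywall — every task.
Total fee: 3 + 4 = 7.
No cover costs less than 7.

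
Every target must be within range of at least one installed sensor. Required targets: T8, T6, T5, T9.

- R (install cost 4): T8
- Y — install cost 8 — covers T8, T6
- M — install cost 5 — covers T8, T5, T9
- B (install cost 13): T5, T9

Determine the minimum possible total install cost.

This is an integer covering problem.
Choose Y and M: together they cover T8, T6, T5, T9 — every target.
Total install cost: 8 + 5 = 13.

13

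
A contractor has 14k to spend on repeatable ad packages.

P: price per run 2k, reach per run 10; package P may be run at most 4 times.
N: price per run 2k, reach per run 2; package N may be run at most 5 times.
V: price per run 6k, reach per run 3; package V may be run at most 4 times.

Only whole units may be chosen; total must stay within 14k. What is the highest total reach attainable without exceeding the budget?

P has the best ratio (10/2); taking only P gives at most 4×10 = 40 (stopped by the supply cap of 4).
Mixing does better — 4×P and 3×N: price 14 ≤ 14, reach 4·10 + 3·2 = 46.

46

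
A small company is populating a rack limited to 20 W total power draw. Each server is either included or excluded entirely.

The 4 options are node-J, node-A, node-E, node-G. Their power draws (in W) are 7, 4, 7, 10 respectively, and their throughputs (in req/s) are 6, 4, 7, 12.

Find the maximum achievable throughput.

19

Take node-E and node-G: power draw 7 + 10 = 17 ≤ 20, throughput 7 + 12 = 19.
No other feasible combination does better.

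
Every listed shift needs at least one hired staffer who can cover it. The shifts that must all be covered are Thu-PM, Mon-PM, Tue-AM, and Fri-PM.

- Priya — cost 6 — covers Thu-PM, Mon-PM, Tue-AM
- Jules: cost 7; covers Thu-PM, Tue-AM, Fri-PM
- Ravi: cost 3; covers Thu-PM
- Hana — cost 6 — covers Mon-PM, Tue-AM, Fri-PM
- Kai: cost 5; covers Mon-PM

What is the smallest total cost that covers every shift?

9

The greedy cost-per-new-shift heuristic would pick Priya and Hana for 12, but a cheaper cover exists.
Choose Ravi and Hana: together they cover Thu-PM, Mon-PM, Tue-AM, Fri-PM — every shift.
Total cost: 3 + 6 = 9.
No cover costs less than 9.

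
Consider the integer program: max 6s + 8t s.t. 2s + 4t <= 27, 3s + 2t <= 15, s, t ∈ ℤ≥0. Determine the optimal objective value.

(s,t)=(1,6) is feasible, giving 54.
(s,t)=(0,6) is feasible, giving 48.
Maximum is 54 at (s,t)=(1,6).

54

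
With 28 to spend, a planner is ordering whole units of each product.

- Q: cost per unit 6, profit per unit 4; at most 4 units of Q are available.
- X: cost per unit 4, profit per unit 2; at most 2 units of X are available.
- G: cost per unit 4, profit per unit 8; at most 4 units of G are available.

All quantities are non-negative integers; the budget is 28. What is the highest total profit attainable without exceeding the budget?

This is a bounded integer knapsack.
2×Q and 4×G: cost 28 ≤ 28, profit 2·4 + 4·8 = 40.
1×Q, 1×X, and 4×G: cost 26 ≤ 28, profit 1·4 + 1·2 + 4·8 = 38.
Best is 40.

40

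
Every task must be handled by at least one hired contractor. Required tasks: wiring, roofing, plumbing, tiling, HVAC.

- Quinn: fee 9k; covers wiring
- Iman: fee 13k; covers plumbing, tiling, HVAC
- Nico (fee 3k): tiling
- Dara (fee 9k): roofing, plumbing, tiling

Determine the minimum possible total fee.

31

Choose Quinn, Iman, and Dara: together they cover wiring, roofing, plumbing, tiling, HVAC — every task.
Total fee: 9 + 13 + 9 = 31.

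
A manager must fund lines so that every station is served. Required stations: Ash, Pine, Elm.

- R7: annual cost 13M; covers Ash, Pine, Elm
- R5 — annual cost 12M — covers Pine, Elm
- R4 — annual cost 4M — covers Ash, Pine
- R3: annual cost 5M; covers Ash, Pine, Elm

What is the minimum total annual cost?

This is a weighted set-cover instance.
R3 alone covers Ash, Pine, Elm — every station.
Total annual cost: 5.
No cover costs less than 5.

5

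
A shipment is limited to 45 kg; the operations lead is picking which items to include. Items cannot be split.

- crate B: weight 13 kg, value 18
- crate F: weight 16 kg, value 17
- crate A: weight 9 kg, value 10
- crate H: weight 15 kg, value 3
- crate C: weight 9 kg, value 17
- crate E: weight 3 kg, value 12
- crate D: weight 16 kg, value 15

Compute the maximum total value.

Take crate B, crate F, crate C, and crate E: weight 13 + 16 + 9 + 3 = 41 ≤ 45, value 18 + 17 + 17 + 12 = 64.
No other feasible combination does better.

64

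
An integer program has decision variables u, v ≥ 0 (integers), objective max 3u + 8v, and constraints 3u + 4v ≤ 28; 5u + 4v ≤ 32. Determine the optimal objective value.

(u,v)=(0,7): 3·0+4·7=28≤28, 5·0+4·7=28≤32, objective 56.
(u,v)=(1,6): 3·1+4·6=27≤28, 5·1+4·6=29≤32, objective 51.
(u,v)=(0,6): 3·0+4·6=24≤28, 5·0+4·6=24≤32, objective 48.
No feasible integer point exceeds 56.

56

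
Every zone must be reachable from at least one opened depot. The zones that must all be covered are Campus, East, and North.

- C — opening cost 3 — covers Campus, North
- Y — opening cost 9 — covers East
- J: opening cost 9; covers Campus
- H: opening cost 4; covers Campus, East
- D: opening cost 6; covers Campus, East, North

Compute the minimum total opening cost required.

This is a weighted set-cover instance.
The greedy cost-per-new-zone heuristic would pick C and H for 7, but a cheaper cover exists.
D alone covers Campus, East, North — every zone.
Total opening cost: 6.
No cover costs less than 6.

6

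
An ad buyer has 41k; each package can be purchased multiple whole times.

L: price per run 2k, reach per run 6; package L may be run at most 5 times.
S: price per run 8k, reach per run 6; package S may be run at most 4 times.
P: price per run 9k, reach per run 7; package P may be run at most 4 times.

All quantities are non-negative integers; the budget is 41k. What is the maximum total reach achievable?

Take 5×L and 3×P: price 37 ≤ 41, reach 5·6 + 3·7 = 51.
L has the best ratio (6/2) and is taken to its limit of 5; remaining capacity is filled optimally with the others.

51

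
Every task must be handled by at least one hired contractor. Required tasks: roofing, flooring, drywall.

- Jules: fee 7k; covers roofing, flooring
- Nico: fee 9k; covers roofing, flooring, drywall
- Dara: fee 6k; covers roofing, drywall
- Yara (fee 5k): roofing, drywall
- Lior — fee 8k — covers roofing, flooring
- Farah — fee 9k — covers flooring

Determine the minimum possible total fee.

9

The greedy cost-per-new-task heuristic would pick Yara and Jules for 12, but a cheaper cover exists.
Nico alone covers roofing, flooring, drywall — every task.
Total fee: 9.
No cover costs less than 9.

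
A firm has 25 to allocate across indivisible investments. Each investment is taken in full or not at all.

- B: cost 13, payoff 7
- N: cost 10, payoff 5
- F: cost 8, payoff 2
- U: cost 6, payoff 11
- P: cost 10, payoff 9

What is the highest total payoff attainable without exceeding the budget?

22

Take F, U, and P: cost 8 + 6 + 10 = 24 ≤ 25, payoff 2 + 11 + 9 = 22.
No other feasible combination does better.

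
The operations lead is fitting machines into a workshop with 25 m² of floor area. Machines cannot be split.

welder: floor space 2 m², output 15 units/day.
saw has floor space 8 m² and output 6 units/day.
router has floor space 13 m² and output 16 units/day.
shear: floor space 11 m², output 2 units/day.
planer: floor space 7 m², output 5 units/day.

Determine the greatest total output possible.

welder + saw + router: floor space 2 + 8 + 13 = 23 ≤ 25, output 15 + 6 + 16 = 37.
welder + router + planer: floor space 2 + 13 + 7 = 22 ≤ 25, output 15 + 16 + 5 = 36.
Best is welder, saw, and router with total output 37.

37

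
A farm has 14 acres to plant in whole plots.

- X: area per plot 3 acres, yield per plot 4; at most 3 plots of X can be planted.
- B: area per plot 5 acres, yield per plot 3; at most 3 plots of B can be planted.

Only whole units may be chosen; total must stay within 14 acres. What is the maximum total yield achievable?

This is a bounded integer knapsack.
Take 3×X and 1×B: area 14 ≤ 14, yield 3·4 + 1·3 = 15.
X has the best ratio (4/3) and is taken to its limit of 3; remaining capacity is filled optimally with the others.

15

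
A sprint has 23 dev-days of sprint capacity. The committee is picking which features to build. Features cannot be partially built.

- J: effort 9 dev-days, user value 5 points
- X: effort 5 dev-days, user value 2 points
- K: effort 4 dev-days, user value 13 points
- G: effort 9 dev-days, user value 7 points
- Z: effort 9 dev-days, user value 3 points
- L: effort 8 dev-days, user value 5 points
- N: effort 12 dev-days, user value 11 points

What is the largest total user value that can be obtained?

Take X, K, and N: effort 5 + 4 + 12 = 21 ≤ 23, user value 2 + 13 + 11 = 26.
No other feasible combination does better.

26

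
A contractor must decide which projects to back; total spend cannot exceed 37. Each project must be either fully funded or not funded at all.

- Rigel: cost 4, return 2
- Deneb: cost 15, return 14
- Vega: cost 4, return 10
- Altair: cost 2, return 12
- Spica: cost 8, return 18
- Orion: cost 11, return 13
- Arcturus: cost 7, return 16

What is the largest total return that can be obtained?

71

Take Rigel, Vega, Altair, Spica, Orion, and Arcturus: cost 4 + 4 + 2 + 8 + 11 + 7 = 36 ≤ 37, return 2 + 10 + 12 + 18 + 13 + 16 = 71.
No other feasible combination does better.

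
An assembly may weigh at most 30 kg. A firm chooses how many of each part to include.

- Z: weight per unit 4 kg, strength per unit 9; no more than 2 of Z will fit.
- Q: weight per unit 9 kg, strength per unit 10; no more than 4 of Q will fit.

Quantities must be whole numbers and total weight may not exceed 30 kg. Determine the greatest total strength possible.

38

3×Q: weight 27 ≤ 30, strength 3·10 = 30.
2×Z and 2×Q: weight 26 ≤ 30, strength 2·9 + 2·10 = 38.
Best is 38.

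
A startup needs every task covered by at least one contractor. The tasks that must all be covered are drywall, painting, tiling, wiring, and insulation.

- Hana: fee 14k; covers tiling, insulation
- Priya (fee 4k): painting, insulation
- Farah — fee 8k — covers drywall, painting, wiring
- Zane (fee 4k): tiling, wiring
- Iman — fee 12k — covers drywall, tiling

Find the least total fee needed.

16

Choose Priya, Farah, and Zane: together they cover drywall, painting, tiling, wiring, insulation — every task.
Total fee: 4 + 8 + 4 = 16.
No cover costs less than 16.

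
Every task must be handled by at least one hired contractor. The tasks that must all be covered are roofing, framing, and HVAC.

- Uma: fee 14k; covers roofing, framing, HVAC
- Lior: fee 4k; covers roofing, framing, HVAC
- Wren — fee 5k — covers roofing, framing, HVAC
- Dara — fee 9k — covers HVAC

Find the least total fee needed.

4

This is an integer covering problem.
Lior alone covers roofing, framing, HVAC — every task.
Total fee: 4.
No cover costs less than 4.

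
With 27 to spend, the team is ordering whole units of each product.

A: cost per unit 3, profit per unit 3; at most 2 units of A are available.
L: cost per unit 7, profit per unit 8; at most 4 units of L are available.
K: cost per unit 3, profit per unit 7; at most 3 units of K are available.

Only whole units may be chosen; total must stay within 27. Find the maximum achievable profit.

K has the best ratio (7/3); taking only K gives at most 3×7 = 21 (stopped by the supply cap of 3).
Mixing does better — 1×A, 2×L, and 3×K: cost 26 ≤ 27, profit 1·3 + 2·8 + 3·7 = 40.

40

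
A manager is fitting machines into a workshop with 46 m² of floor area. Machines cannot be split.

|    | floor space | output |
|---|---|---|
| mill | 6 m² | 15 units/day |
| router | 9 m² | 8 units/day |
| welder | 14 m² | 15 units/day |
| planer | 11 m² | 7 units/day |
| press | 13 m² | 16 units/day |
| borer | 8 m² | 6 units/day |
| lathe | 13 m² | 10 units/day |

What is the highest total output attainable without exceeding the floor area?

56

Take mill, welder, press, and lathe: floor space 6 + 14 + 13 + 13 = 46 ≤ 46, output 15 + 15 + 16 + 10 = 56.
No other feasible combination does better.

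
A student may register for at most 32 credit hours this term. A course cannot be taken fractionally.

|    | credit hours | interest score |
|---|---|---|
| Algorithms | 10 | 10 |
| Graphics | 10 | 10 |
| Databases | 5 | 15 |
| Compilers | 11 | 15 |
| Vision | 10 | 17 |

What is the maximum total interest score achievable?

Take Databases, Compilers, and Vision: credit hours 5 + 11 + 10 = 26 ≤ 32, interest score 15 + 15 + 17 = 47.
No other feasible combination does better.

47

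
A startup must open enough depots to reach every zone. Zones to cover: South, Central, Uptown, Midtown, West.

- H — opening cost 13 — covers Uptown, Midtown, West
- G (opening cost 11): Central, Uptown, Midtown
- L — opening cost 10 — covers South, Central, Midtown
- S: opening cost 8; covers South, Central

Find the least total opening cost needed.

21

This is an integer covering problem.
The greedy cost-per-new-zone heuristic would pick L and H for 23, but a cheaper cover exists.
Choose H and S: together they cover South, Central, Uptown, Midtown, West — every zone.
Total opening cost: 13 + 8 = 21.
No cover costs less than 21.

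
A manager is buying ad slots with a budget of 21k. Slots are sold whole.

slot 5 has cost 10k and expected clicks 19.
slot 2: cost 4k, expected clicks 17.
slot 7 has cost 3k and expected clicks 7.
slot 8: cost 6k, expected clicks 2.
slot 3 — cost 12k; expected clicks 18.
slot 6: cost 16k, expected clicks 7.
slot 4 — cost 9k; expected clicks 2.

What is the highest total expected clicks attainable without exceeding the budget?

This is a 0-1 knapsack instance.
Allowing fractional choices, the relaxed optimum would be about 49.0, but ad slots are indivisible.
slot 2 + slot 7 + slot 3: cost 4 + 3 + 12 = 19 ≤ 21, expected clicks 17 + 7 + 18 = 42.
slot 5 + slot 2 + slot 7: cost 10 + 4 + 3 = 17 ≤ 21, expected clicks 19 + 17 + 7 = 43.
slot 5 + slot 2 + slot 8: cost 10 + 4 + 6 = 20 ≤ 21, expected clicks 19 + 17 + 2 = 38.
Best is slot 5, slot 2, and slot 7 with total expected clicks 43.

43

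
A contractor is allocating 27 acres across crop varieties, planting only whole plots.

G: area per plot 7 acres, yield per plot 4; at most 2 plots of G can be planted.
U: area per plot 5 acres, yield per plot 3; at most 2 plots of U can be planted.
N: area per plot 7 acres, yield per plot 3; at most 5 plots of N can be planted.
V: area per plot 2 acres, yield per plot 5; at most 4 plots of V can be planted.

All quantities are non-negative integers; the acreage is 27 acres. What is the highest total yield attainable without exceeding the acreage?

Take 2×G, 1×U, and 4×V: area 27 ≤ 27, yield 2·4 + 1·3 + 4·5 = 31.
V has the best ratio (5/2) and is taken to its limit of 4; remaining capacity is filled optimally with the others.

31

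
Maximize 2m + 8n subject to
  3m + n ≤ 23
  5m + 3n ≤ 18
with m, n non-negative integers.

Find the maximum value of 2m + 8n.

(m,n)=(0,6): 3·0+1·6=6≤23, 5·0+3·6=18≤18, objective 48.
(m,n)=(0,5): 3·0+1·5=5≤23, 5·0+3·5=15≤18, objective 40.
No feasible integer point exceeds 48.

48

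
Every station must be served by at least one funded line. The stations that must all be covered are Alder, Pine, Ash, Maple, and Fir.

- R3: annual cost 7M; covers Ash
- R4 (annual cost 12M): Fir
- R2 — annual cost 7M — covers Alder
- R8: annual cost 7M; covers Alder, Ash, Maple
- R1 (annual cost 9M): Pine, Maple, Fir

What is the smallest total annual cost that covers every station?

Choose R8 and R1: together they cover Alder, Pine, Ash, Maple, Fir — every station.
Total annual cost: 7 + 9 = 16.
No cover costs less than 16.

16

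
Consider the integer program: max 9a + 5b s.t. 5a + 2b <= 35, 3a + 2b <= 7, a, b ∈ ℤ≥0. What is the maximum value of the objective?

19

The continuous relaxation peaks at (2.33, 0) with value 21.00; rounding to a feasible lattice point costs some objective.
(a,b)=(1,2): 5·1+2·2=9≤35, 3·1+2·2=7≤7, objective 19.
(a,b)=(2,0): 5·2+2·0=10≤35, 3·2+2·0=6≤7, objective 18.
(a,b)=(0,3): 5·0+2·3=6≤35, 3·0+2·3=6≤7, objective 15.
The best lattice point is (1,2), giving 19.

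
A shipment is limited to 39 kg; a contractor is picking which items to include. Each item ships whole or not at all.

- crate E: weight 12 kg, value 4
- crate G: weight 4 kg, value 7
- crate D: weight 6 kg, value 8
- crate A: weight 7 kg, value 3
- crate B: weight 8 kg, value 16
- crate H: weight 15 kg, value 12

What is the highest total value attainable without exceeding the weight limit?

Treat it as a binary knapsack problem.
Take crate G, crate D, crate B, and crate H: weight 4 + 6 + 8 + 15 = 33 ≤ 39, value 7 + 8 + 16 + 12 = 43.
No other feasible combination does better.

43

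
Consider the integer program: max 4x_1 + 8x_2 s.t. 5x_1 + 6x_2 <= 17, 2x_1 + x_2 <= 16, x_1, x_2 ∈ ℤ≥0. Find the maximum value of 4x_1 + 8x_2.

(x_1,x_2)=(1,2) is feasible, giving 20.
(x_1,x_2)=(2,1) is feasible, giving 16.
(x_1,x_2)=(0,2) is feasible, giving 16.
(x_1,x_2)=(1,1) is feasible, giving 12.
The best lattice point is (1,2), giving 20.

20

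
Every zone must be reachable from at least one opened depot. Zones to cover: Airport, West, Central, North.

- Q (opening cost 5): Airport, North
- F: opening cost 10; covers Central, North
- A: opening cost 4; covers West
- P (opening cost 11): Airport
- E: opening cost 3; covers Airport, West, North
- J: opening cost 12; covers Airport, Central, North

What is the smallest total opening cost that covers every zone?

Choose F and E: together they cover Airport, West, Central, North — every zone.
Total opening cost: 10 + 3 = 13.
No cover costs less than 13.

13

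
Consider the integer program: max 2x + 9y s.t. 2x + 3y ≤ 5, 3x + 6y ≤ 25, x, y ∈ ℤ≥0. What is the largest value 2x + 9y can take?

The continuous relaxation peaks at (0, 1.67) with value 15.00; rounding to a feasible lattice point costs some objective.
(x,y)=(1,1): 2·1+3·1=5≤5, 3·1+6·1=9≤25, objective 11.
(x,y)=(0,1): 2·0+3·1=3≤5, 3·0+6·1=6≤25, objective 9.
(x,y)=(2,0): 2·2+3·0=4≤5, 3·2+6·0=6≤25, objective 4.
Maximum is 11 at (x,y)=(1,1).

11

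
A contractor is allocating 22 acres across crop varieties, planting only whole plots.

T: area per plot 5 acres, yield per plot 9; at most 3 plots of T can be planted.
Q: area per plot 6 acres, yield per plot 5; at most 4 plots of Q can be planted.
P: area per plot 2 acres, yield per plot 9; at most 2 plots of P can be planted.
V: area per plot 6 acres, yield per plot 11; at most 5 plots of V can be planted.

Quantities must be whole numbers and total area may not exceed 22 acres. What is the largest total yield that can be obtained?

Take 2×P and 3×V: area 22 ≤ 22, yield 2·9 + 3·11 = 51.
P has the best ratio (9/2) and is taken to its limit of 2; remaining capacity is filled optimally with the others.

51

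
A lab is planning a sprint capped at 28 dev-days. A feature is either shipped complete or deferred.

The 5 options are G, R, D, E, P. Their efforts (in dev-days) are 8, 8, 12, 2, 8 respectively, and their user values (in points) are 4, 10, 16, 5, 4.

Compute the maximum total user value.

31

Take R, D, and E: effort 8 + 12 + 2 = 22 ≤ 28, user value 10 + 16 + 5 = 31.
No other feasible combination does better.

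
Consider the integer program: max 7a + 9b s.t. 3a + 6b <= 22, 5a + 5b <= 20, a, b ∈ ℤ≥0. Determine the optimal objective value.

The continuous relaxation peaks at (0.667, 3.33) with value 34.67; rounding to a feasible lattice point costs some objective.
(a,b)=(1,3): 3·1+6·3=21≤22, 5·1+5·3=20≤20, objective 34.
(a,b)=(2,2): 3·2+6·2=18≤22, 5·2+5·2=20≤20, objective 32.
(a,b)=(0,3): 3·0+6·3=18≤22, 5·0+5·3=15≤20, objective 27.
The best lattice point is (1,3), giving 34.

34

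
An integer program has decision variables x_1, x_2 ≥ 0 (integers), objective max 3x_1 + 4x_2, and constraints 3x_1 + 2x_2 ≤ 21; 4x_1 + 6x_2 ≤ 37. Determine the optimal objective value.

Relaxing integrality, the LP optimum is 26.40 at (x_1,x_2) = (5.2, 2.7), which is not an integer point.
(x_1,x_2)=(3,4): 3·3+2·4=17≤21, 4·3+6·4=36≤37, objective 25.
(x_1,x_2)=(4,3): 3·4+2·3=18≤21, 4·4+6·3=34≤37, objective 24.
(x_1,x_2)=(5,2): 3·5+2·2=19≤21, 4·5+6·2=32≤37, objective 23.
Maximum is 25 at (x_1,x_2)=(3,4).

25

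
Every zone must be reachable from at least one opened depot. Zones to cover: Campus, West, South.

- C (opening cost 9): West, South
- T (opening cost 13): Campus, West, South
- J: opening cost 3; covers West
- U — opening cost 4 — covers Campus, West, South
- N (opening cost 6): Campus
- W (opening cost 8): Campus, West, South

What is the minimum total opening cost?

U alone covers Campus, West, South — every zone.
Total opening cost: 4.
No cover costs less than 4.

4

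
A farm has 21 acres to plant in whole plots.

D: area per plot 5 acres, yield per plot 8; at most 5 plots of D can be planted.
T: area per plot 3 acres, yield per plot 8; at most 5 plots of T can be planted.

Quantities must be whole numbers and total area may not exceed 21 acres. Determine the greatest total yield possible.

48

Take 1×D and 5×T: area 20 ≤ 21, yield 1·8 + 5·8 = 48.
T has the best ratio (8/3) and is taken to its limit of 5; remaining capacity is filled optimally with the others.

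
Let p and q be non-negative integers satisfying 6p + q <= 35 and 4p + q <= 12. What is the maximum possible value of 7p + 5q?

60

(p,q)=(0,12): 6·0+1·12=12≤35, 4·0+1·12=12≤12, objective 60.
(p,q)=(0,11): 6·0+1·11=11≤35, 4·0+1·11=11≤12, objective 55.
The best lattice point is (0,12), giving 60.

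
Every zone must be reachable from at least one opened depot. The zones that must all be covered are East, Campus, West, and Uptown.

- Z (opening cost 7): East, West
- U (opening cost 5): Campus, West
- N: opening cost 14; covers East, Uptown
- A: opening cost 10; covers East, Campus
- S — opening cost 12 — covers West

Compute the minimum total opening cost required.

19

The greedy cost-per-new-zone heuristic would pick U, Z, and N for 26, but a cheaper cover exists.
Choose U and N: together they cover East, Campus, West, Uptown — every zone.
Total opening cost: 5 + 14 = 19.
No cover costs less than 19.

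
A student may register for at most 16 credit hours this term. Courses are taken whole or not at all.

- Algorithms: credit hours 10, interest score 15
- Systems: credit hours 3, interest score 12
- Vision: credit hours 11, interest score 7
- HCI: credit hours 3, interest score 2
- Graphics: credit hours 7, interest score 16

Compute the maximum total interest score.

Treat it as a binary knapsack problem.
Allowing fractional choices, the relaxed optimum would be about 37.0, but courses are indivisible.
Systems + HCI + Graphics: credit hours 3 + 3 + 7 = 13 ≤ 16, interest score 12 + 2 + 16 = 30.
Algorithms + Systems + HCI: credit hours 10 + 3 + 3 = 16 ≤ 16, interest score 15 + 12 + 2 = 29.
Best is Systems, HCI, and Graphics with total interest score 30.

30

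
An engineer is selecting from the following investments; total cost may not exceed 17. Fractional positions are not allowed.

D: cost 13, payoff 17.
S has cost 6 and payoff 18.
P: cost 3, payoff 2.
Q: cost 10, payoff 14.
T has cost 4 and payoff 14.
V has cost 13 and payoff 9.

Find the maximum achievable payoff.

This is an integer program with binary decision variables.
Take S, P, and T: cost 6 + 3 + 4 = 13 ≤ 17, payoff 18 + 2 + 14 = 34.
No other feasible combination does better.

34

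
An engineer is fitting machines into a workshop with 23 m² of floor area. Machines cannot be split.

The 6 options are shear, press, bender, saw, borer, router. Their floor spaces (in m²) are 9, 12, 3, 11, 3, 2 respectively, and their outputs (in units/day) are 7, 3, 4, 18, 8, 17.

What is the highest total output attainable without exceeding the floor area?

47

This is an integer program with binary decision variables.
Take bender, saw, borer, and router: floor space 3 + 11 + 3 + 2 = 19 ≤ 23, output 4 + 18 + 8 + 17 = 47.
No other feasible combination does better.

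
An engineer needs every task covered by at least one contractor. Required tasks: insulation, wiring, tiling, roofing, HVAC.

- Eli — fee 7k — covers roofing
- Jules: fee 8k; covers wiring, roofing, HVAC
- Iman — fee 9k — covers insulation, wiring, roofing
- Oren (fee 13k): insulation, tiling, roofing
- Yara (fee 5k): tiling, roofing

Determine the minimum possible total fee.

21

The greedy cost-per-new-task heuristic would pick Yara, Jules, and Iman for 22, but a cheaper cover exists.
Choose Jules and Oren: together they cover insulation, wiring, tiling, roofing, HVAC — every task.
Total fee: 8 + 13 = 21.
No cover costs less than 21.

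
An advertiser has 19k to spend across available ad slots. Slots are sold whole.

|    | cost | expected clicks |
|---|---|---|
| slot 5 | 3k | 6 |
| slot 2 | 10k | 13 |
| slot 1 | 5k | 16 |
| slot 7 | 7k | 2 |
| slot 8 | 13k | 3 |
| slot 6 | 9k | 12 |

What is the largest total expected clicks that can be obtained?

This is a 0-1 knapsack instance.
Take slot 5, slot 2, and slot 1: cost 3 + 10 + 5 = 18 ≤ 19, expected clicks 6 + 13 + 16 = 35.
No other feasible combination does better.

35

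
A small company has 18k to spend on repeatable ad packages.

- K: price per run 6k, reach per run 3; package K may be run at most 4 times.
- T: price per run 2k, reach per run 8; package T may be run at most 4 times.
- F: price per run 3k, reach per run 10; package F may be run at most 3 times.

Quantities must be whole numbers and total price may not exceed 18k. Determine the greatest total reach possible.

62

3×T and 3×F: price 15 ≤ 18, reach 3·8 + 3·10 = 54.
4×T and 3×F: price 17 ≤ 18, reach 4·8 + 3·10 = 62.
Best is 62.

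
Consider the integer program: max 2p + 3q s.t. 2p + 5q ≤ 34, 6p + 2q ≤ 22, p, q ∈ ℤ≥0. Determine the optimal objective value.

Relaxing integrality, the LP optimum is 21.69 at (p,q) = (1.62, 6.15), which is not an integer point.
(p,q)=(1,6): 2·1+5·6=32≤34, 6·1+2·6=18≤22, objective 20.
(p,q)=(2,5): 2·2+5·5=29≤34, 6·2+2·5=22≤22, objective 19.
(p,q)=(0,6): 2·0+5·6=30≤34, 6·0+2·6=12≤22, objective 18.
The best lattice point is (1,6), giving 20.

20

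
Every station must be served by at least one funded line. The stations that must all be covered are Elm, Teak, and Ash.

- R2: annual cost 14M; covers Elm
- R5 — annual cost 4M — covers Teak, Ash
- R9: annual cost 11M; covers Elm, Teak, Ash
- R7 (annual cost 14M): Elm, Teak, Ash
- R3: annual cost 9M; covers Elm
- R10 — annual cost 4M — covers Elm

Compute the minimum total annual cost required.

8

Choose R5 and R10: together they cover Elm, Teak, Ash — every station.
Total annual cost: 4 + 4 = 8.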